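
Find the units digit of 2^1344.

6

Powers of 2 mod 10 repeat with period 4: 2, 4, 8, 6.
1344 leaves remainder 0 on division by 4, so 2^1344 ends in 6.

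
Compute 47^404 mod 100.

By repeated squaring mod 100: 47^1≡47, 47^2≡9, 47^4≡81, 47^8≡61, 47^16≡21, 47^32≡41, 47^64≡81, 47^128≡61, 47^256≡21.
Since 404 = 4 + 16 + 128 + 256 in binary, 47^404 ≡ 81·21·61·21 ≡ 81 (mod 100).

81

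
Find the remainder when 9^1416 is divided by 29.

Square-and-reduce mod 29: 9^1≡9, 9^2≡23, 9^4≡7, 9^8≡20, 9^16≡23, 9^32≡7, 9^64≡20, 9^128≡23, 9^256≡7, 9^512≡20, 9^1024≡23.
1416 = 8 + 128 + 256 + 1024, so 9^1416 ≡ 20·23·7·23 ≡ 23 (mod 29).

23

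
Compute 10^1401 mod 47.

Square-and-reduce mod 47: 10^1≡10, 10^2≡6, 10^4≡36, 10^8≡27, 10^16≡24, 10^32≡12, 10^64≡3, 10^128≡9, 10^256≡34, 10^512≡28, 10^1024≡32.
1401 = 1 + 8 + 16 + 32 + 64 + 256 + 1024, so 10^1401 ≡ 10·27·24·12·3·34·32 ≡ 39 (mod 47).

39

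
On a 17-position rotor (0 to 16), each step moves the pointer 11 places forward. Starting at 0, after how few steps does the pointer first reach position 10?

11⁻¹ ≡ 14 (mod 17) because 11·14 = 154 = 9·17 + 1.
So x ≡ 14·10 = 140 ≡ 4 (mod 17).

4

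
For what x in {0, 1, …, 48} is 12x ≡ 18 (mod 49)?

The inverse of 12 mod 49 is 45 (since 12·45 = 540 ≡ 1).
Multiplying both sides by 45: x ≡ 45·18 = 810 ≡ 26 (mod 49).
Check: 12·26 = 312 = 6·49 + 18.

26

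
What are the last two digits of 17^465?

57

By repeated squaring mod 100: 17^1≡17, 17^2≡89, 17^4≡21, 17^8≡41, 17^16≡81, 17^32≡61, 17^64≡21, 17^128≡41, 17^256≡81.
Since 465 = 1 + 16 + 64 + 128 + 256 in binary, 17^465 ≡ 17·81·21·41·81 ≡ 57 (mod 100).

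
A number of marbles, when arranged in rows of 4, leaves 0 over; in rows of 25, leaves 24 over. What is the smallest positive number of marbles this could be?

x ≡ 0 (mod 4) gives x ∈ {0, 4, 8, 12, 16, 20, 24}.
The first of these with x mod 25 = 24 is 24.

24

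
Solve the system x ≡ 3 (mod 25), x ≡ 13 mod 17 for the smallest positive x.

353

Since 17·3 ≡ 1 (mod 25), take x = 13 + 17·((3−13)·3 mod 25) = 13 + 17·20 = 353.
Check: 353 mod 25 = 3, 353 mod 17 = 13.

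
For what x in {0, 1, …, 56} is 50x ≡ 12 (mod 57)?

39

The inverse of 50 mod 57 is 8 (since 50·8 = 400 ≡ 1).
So x ≡ 8·12 = 96 ≡ 39 (mod 57).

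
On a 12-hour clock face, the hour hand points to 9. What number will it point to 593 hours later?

2

593 − 49·12 = 5, so 593 ≡ 5 (mod 12).
9 + 5 → 2 on a 12-hour dial.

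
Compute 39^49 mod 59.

Successive squares of 39 mod 59: 39^1≡39, 39^2≡46, 39^4≡51, 39^8≡5, 39^16≡25, 39^32≡35.
49 = 1 + 16 + 32, so 39^49 ≡ 39·25·35 ≡ 23 (mod 59).

23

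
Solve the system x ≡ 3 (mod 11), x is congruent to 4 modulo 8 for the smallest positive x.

36

x ≡ 4 (mod 8) gives x ∈ {4, 12, 20, 28, 36}.
The first of these with x mod 11 = 3 is 36.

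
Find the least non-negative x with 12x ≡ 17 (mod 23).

11

The inverse of 12 mod 23 is 2 (since 12·2 = 24 ≡ 1).
Multiplying both sides by 2: x ≡ 2·17 = 34 ≡ 11 (mod 23).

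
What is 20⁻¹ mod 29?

20·16 = 320 = 11·29 + 1, so 20⁻¹ ≡ 16 (mod 29).

16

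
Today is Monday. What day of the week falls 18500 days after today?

Sunday

Dividing 18500 by 7 gives quotient 2642 and remainder 6.
Monday + 6 days → Sunday.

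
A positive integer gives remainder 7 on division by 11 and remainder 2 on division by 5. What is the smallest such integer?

7

Since 5·9 ≡ 1 (mod 11), take x = 2 + 5·((7−2)·9 mod 11) = 2 + 5·1 = 7.
Check: 7 mod 11 = 7, 7 mod 5 = 2.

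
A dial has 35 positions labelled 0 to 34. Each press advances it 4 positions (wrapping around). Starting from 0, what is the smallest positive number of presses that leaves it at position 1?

4·9 = 36 = 1·35 + 1, so 4⁻¹ ≡ 9 (mod 35).

9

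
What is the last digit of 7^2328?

1

The units digit of 7^n cycles with period 4: 7, 9, 3, 1, …
2328 leaves remainder 0 on division by 4, so 7^2328 ends in 1.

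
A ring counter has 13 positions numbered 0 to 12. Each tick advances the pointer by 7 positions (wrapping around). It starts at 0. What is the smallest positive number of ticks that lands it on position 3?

7⁻¹ ≡ 2 (mod 13) because 7·2 = 14 = 1·13 + 1.
Multiplying both sides by 2: x ≡ 2·3 = 6 ≡ 6 (mod 13).
Check: 7·6 = 42 = 3·13 + 3.

6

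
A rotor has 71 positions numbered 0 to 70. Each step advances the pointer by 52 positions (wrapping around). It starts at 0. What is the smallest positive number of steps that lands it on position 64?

34

The inverse of 52 mod 71 is 56 (since 52·56 = 2912 ≡ 1).
So x ≡ 56·64 = 3584 ≡ 34 (mod 71).
Check: 52·34 = 1768 = 24·71 + 64.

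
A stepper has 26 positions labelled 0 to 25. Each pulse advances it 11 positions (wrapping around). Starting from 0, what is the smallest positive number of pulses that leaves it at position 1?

19

26 = 2·11 + 4
11 = 2·4 + 3
4 = 1·3 + 1
3 = 3·1 + 0
Back-substituting gives 11·19 ≡ 1 (mod 26).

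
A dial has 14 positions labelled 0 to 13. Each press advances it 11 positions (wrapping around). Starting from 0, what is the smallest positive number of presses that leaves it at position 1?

11·9 = 99 = 7·14 + 1, so 11⁻¹ ≡ 9 (mod 14).

9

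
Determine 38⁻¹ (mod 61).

61 = 1·38 + 23
38 = 1·23 + 15
23 = 1·15 + 8
15 = 1·8 + 7
8 = 1·7 + 1
7 = 7·1 + 0
Back-substituting gives 38·53 ≡ 1 (mod 61).

53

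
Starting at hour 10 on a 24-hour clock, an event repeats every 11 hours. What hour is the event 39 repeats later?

39·11 = 429.
429 − 17·24 = 21, so 429 ≡ 21 (mod 24).
(10 + 21) mod 24 = 7.

7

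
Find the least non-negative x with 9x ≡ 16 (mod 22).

14

9⁻¹ ≡ 5 (mod 22) because 9·5 = 45 = 2·22 + 1.
So x ≡ 5·16 = 80 ≡ 14 (mod 22).
Check: 9·14 = 126 = 5·22 + 16.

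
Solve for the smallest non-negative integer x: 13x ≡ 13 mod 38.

The inverse of 13 mod 38 is 3 (since 13·3 = 39 ≡ 1).
Multiplying both sides by 3: x ≡ 3·13 = 39 ≡ 1 (mod 38).

1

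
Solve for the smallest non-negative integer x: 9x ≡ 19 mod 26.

5

The inverse of 9 mod 26 is 3 (since 9·3 = 27 ≡ 1).
Multiplying both sides by 3: x ≡ 3·19 = 57 ≡ 5 (mod 26).
Check: 9·5 = 45 = 1·26 + 19.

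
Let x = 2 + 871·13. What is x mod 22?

17

871·13 = 11323.
11323 mod 22 = 15 (since 514·22 = 11308).
(2 + 15) mod 22 = 17.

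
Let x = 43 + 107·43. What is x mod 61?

8

107·43 = 4601.
Dividing 4601 by 61 gives quotient 75 and remainder 26.
(43 + 26) mod 61 = 8.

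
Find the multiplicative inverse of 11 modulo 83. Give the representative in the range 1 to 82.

11·68 = 748 = 9·83 + 1, so 11⁻¹ ≡ 68 (mod 83).

68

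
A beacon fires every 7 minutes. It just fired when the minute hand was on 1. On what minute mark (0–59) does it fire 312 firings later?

312·7 = 2184.
2184 − 36·60 = 24, so 2184 ≡ 24 (mod 60).
(1 + 24) mod 60 = 25.

25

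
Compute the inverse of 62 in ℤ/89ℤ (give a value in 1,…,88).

89 = 1·62 + 27
62 = 2·27 + 8
27 = 3·8 + 3
8 = 2·3 + 2
3 = 1·2 + 1
2 = 2·1 + 0
Back-substituting gives 62·56 ≡ 1 (mod 89).

56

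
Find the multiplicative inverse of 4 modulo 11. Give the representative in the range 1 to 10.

11 = 2·4 + 3
4 = 1·3 + 1
3 = 3·1 + 0
Back-substituting gives 4·3 ≡ 1 (mod 11).

3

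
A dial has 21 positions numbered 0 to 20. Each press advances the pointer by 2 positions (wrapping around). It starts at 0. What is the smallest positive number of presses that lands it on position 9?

15

The inverse of 2 mod 21 is 11 (since 2·11 = 22 ≡ 1).
So x ≡ 11·9 = 99 ≡ 15 (mod 21).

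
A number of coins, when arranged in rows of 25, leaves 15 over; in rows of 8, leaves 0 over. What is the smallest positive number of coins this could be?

x ≡ 0 (mod 8) gives x ∈ {0, 8, 16, 24, 32, 40}.
The first of these with x mod 25 = 15 is 40.

40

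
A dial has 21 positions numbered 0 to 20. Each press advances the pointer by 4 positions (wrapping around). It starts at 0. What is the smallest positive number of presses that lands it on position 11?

8

The inverse of 4 mod 21 is 16 (since 4·16 = 64 ≡ 1).
So x ≡ 16·11 = 176 ≡ 8 (mod 21).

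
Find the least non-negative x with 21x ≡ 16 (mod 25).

21

21⁻¹ ≡ 6 (mod 25) because 21·6 = 126 = 5·25 + 1.
So x ≡ 6·16 = 96 ≡ 21 (mod 25).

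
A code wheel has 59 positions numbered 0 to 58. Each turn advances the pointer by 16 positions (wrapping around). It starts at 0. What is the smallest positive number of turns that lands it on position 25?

The inverse of 16 mod 59 is 48 (since 16·48 = 768 ≡ 1).
So x ≡ 48·25 = 1200 ≡ 20 (mod 59).

20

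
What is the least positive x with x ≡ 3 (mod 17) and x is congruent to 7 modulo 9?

88

x ≡ 7 (mod 9) gives x ∈ {7, 16, 25, 34, 43, 52, 61, 70, …}.
The first of these with x mod 17 = 3 is 88.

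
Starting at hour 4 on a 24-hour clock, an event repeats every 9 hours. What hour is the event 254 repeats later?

254·9 = 2286.
2286 − 95·24 = 6, so 2286 ≡ 6 (mod 24).
(4 + 6) mod 24 = 10.

10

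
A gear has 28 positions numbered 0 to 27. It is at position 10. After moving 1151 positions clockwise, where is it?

1151 mod 28 = 3 (since 41·28 = 1148).
(10 + 3) mod 28 = 13.

13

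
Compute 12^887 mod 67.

2

By repeated squaring mod 67: 12^1≡12, 12^2≡10, 12^4≡33, 12^8≡17, 12^16≡21, 12^32≡39, 12^64≡47, 12^128≡65, 12^256≡4, 12^512≡16.
Since 887 = 1 + 2 + 4 + 16 + 32 + 64 + 256 + 512 in binary, 12^887 ≡ 12·10·33·21·39·47·4·16 ≡ 2 (mod 67).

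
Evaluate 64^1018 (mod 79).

Successive squares of 64 mod 79: 64^1≡64, 64^2≡67, 64^4≡65, 64^8≡38, 64^16≡22, 64^32≡10, 64^64≡21, 64^128≡46, 64^256≡62, 64^512≡52.
1018 = 2 + 8 + 16 + 32 + 64 + 128 + 256 + 512, so 64^1018 ≡ 67·38·22·10·21·46·62·52 ≡ 65 (mod 79).

65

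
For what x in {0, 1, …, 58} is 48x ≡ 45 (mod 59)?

12

48⁻¹ ≡ 16 (mod 59) because 48·16 = 768 = 13·59 + 1.
Multiplying both sides by 16: x ≡ 16·45 = 720 ≡ 12 (mod 59).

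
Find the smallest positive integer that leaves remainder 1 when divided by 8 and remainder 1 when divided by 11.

x ≡ 1 (mod 8) gives x ∈ {1}.
The first of these with x mod 11 = 1 is 1.

1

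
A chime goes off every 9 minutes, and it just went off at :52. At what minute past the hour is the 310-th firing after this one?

22

310·9 = 2790.
2790 − 46·60 = 30, so 2790 ≡ 30 (mod 60).
(52 + 30) mod 60 = 22.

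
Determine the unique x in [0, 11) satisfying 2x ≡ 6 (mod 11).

3

The inverse of 2 mod 11 is 6 (since 2·6 = 12 ≡ 1).
So x ≡ 6·6 = 36 ≡ 3 (mod 11).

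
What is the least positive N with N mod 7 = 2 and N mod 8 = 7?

23

Since 8·1 ≡ 1 (mod 7), take x = 7 + 8·((2−7)·1 mod 7) = 7 + 8·2 = 23.
Check: 23 mod 7 = 2, 23 mod 8 = 7.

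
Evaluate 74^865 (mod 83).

79

By repeated squaring mod 83: 74^1≡74, 74^2≡81, 74^4≡4, 74^8≡16, 74^16≡7, 74^32≡49, 74^64≡77, 74^128≡36, 74^256≡51, 74^512≡28.
Since 865 = 1 + 32 + 64 + 256 + 512 in binary, 74^865 ≡ 74·49·77·51·28 ≡ 79 (mod 83).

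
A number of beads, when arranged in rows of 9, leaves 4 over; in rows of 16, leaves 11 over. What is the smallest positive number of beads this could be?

Since 16·4 ≡ 1 (mod 9), take x = 11 + 16·((4−11)·4 mod 9) = 11 + 16·8 = 139.
Check: 139 mod 9 = 4, 139 mod 16 = 11.

139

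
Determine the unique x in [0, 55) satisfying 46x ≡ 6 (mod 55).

36

46⁻¹ ≡ 6 (mod 55) because 46·6 = 276 = 5·55 + 1.
Multiplying both sides by 6: x ≡ 6·6 = 36 ≡ 36 (mod 55).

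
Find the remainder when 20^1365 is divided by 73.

17

Square-and-reduce mod 73: 20^1≡20, 20^2≡35, 20^4≡57, 20^8≡37, 20^16≡55, 20^32≡32, 20^64≡2, 20^128≡4, 20^256≡16, 20^512≡37, 20^1024≡55.
Since 1365 = 1 + 4 + 16 + 64 + 256 + 1024 in binary, 20^1365 ≡ 20·57·55·2·16·55 ≡ 17 (mod 73).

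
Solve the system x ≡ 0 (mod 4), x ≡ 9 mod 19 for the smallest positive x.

x ≡ 0 (mod 4) gives x ∈ {0, 4, 8, 12, 16, 20, 24, 28}.
The first of these with x mod 19 = 9 is 28.

28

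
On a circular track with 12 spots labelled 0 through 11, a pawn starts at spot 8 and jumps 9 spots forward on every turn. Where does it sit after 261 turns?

5

261·9 = 2349.
Dividing 2349 by 12 gives quotient 195 and remainder 9.
(8 + 9) mod 12 = 5.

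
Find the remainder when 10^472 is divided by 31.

20

By repeated squaring mod 31: 10^1≡10, 10^2≡7, 10^4≡18, 10^8≡14, 10^16≡10, 10^32≡7, 10^64≡18, 10^128≡14, 10^256≡10.
Since 472 = 8 + 16 + 64 + 128 + 256 in binary, 10^472 ≡ 14·10·18·14·10 ≡ 20 (mod 31).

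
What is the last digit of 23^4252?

1

Powers of 3 mod 10 repeat with period 4: 3, 9, 7, 1.
4252 mod 4 = 0, so the last digit matches 3^4 = 1.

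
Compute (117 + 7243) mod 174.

52

Dividing 7243 by 174 gives quotient 41 and remainder 109.
(117 + 109) mod 174 = 52.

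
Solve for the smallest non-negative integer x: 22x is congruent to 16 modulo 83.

46

The inverse of 22 mod 83 is 34 (since 22·34 = 748 ≡ 1).
Multiplying both sides by 34: x ≡ 34·16 = 544 ≡ 46 (mod 83).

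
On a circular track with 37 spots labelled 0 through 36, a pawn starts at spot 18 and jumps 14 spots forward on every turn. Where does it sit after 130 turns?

130·14 = 1820.
1820 − 49·37 = 7, so 1820 ≡ 7 (mod 37).
(18 + 7) mod 37 = 25.

25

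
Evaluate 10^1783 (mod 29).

Square-and-reduce mod 29: 10^1≡10, 10^2≡13, 10^4≡24, 10^8≡25, 10^16≡16, 10^32≡24, 10^64≡25, 10^128≡16, 10^256≡24, 10^512≡25, 10^1024≡16.
1783 = 1 + 2 + 4 + 16 + 32 + 64 + 128 + 512 + 1024, so 10^1783 ≡ 10·13·24·16·24·25·16·25·16 ≡ 21 (mod 29).

21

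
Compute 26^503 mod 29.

19

Square-and-reduce mod 29: 26^1≡26, 26^2≡9, 26^4≡23, 26^8≡7, 26^16≡20, 26^32≡23, 26^64≡7, 26^128≡20, 26^256≡23.
503 = 1 + 2 + 4 + 16 + 32 + 64 + 128 + 256, so 26^503 ≡ 26·9·23·20·23·7·20·23 ≡ 19 (mod 29).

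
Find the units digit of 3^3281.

Last digits of 3^n: 3, 9, 7, 1 (period 4).
3281 mod 4 = 1, so the last digit matches 3^1 = 3.

3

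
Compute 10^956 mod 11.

By repeated squaring mod 11: 10^1≡10, 10^2≡1, 10^4≡1, 10^8≡1, 10^16≡1, 10^32≡1, 10^64≡1, 10^128≡1, 10^256≡1, 10^512≡1.
Since 956 = 4 + 8 + 16 + 32 + 128 + 256 + 512 in binary, 10^956 ≡ 1·1·1·1·1·1·1 ≡ 1 (mod 11).

1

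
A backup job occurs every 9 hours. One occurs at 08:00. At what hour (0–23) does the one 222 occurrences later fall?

222·9 = 1998.
1998 = 83·24 + 6, so 1998 mod 24 = 6.
(8 + 6) mod 24 = 14.

14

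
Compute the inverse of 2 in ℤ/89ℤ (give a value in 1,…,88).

45

89 = 44·2 + 1
2 = 2·1 + 0
Back-substituting gives 2·45 ≡ 1 (mod 89).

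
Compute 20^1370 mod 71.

30

Square-and-reduce mod 71: 20^1≡20, 20^2≡45, 20^4≡37, 20^8≡20, 20^16≡45, 20^32≡37, 20^64≡20, 20^128≡45, 20^256≡37, 20^512≡20, 20^1024≡45.
1370 = 2 + 8 + 16 + 64 + 256 + 1024, so 20^1370 ≡ 45·20·45·20·37·45 ≡ 30 (mod 71).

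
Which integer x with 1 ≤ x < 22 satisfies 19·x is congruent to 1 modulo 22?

7

19·7 = 133 = 6·22 + 1, so 19⁻¹ ≡ 7 (mod 22).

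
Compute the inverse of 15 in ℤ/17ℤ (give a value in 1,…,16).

8

15·8 = 120 = 7·17 + 1, so 15⁻¹ ≡ 8 (mod 17).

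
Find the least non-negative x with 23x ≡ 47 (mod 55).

14

The inverse of 23 mod 55 is 12 (since 23·12 = 276 ≡ 1).
Multiplying both sides by 12: x ≡ 12·47 = 564 ≡ 14 (mod 55).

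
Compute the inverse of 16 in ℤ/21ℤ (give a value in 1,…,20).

4

21 = 1·16 + 5
16 = 3·5 + 1
5 = 5·1 + 0
Back-substituting gives 16·4 ≡ 1 (mod 21).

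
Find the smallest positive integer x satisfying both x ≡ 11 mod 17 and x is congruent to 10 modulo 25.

Since 25·15 ≡ 1 (mod 17), take x = 10 + 25·((11−10)·15 mod 17) = 10 + 25·15 = 385.
Check: 385 mod 17 = 11, 385 mod 25 = 10.

385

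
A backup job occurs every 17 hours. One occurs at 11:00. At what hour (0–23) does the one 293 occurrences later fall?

0

293·17 = 4981.
4981 = 207·24 + 13, so 4981 mod 24 = 13.
(11 + 13) mod 24 = 0.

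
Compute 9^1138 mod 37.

12

Successive squares of 9 mod 37: 9^1≡9, 9^2≡7, 9^4≡12, 9^8≡33, 9^16≡16, 9^32≡34, 9^64≡9, 9^128≡7, 9^256≡12, 9^512≡33, 9^1024≡16.
1138 = 2 + 16 + 32 + 64 + 1024, so 9^1138 ≡ 7·16·34·9·16 ≡ 12 (mod 37).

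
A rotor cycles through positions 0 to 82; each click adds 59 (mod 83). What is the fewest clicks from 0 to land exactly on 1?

59·38 = 2242 = 27·83 + 1, so 59⁻¹ ≡ 38 (mod 83).

38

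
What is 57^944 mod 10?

1

The units digit of 57^n cycles with period 4: 7, 9, 3, 1, …
944 mod 4 = 0, so the last digit matches 7^4 = 1.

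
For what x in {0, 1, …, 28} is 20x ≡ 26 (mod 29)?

20⁻¹ ≡ 16 (mod 29) because 20·16 = 320 = 11·29 + 1.
So x ≡ 16·26 = 416 ≡ 10 (mod 29).
Check: 20·10 = 200 = 6·29 + 26.

10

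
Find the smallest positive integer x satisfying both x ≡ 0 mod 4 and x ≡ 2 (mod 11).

24

Since 11·3 ≡ 1 (mod 4), take x = 2 + 11·((0−2)·3 mod 4) = 2 + 11·2 = 24.
Check: 24 mod 4 = 0, 24 mod 11 = 2.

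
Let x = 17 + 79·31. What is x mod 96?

79·31 = 2449.
2449 − 25·96 = 49, so 2449 ≡ 49 (mod 96).
(17 + 49) mod 96 = 66.

66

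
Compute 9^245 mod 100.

Successive squares of 9 mod 100: 9^1≡9, 9^2≡81, 9^4≡61, 9^8≡21, 9^16≡41, 9^32≡81, 9^64≡61, 9^128≡21.
245 = 1 + 4 + 16 + 32 + 64 + 128, so 9^245 ≡ 9·61·41·81·61·21 ≡ 49 (mod 100).

49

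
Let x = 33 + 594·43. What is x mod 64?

39

594·43 = 25542.
25542 − 399·64 = 6, so 25542 ≡ 6 (mod 64).
(33 + 6) mod 64 = 39.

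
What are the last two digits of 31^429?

71

Successive squares of 31 mod 100: 31^1≡31, 31^2≡61, 31^4≡21, 31^8≡41, 31^16≡81, 31^32≡61, 31^64≡21, 31^128≡41, 31^256≡81.
429 = 1 + 4 + 8 + 32 + 128 + 256, so 31^429 ≡ 31·21·41·61·41·81 ≡ 71 (mod 100).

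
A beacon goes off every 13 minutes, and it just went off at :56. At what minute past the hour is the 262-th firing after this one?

42

262·13 = 3406.
3406 − 56·60 = 46, so 3406 ≡ 46 (mod 60).
(56 + 46) mod 60 = 42.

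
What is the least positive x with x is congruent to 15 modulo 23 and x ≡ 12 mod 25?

x ≡ 15 (mod 23) gives x ∈ {15, 38, 61, 84, 107, 130, 153, 176, …}.
The first of these with x mod 25 = 12 is 337.

337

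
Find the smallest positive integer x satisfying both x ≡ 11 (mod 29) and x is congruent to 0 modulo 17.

272

x ≡ 0 (mod 17) gives x ∈ {0, 17, 34, 51, 68, 85, 102, 119, …}.
The first of these with x mod 29 = 11 is 272.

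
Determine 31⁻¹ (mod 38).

27

31·27 = 837 = 22·38 + 1, so 31⁻¹ ≡ 27 (mod 38).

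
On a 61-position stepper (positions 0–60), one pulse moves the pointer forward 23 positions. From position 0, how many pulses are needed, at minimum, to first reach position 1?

23·8 = 184 = 3·61 + 1, so 23⁻¹ ≡ 8 (mod 61).

8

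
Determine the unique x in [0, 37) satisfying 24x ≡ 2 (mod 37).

24⁻¹ ≡ 17 (mod 37) because 24·17 = 408 = 11·37 + 1.
So x ≡ 17·2 = 34 ≡ 34 (mod 37).

34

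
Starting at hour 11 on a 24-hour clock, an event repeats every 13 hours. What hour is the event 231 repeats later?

14

231·13 = 3003.
3003 = 125·24 + 3, so 3003 mod 24 = 3.
(11 + 3) mod 24 = 14.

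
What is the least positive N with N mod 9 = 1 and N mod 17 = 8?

x ≡ 1 (mod 9) gives x ∈ {1, 10, 19, 28, 37, 46, 55, 64, …}.
The first of these with x mod 17 = 8 is 127.

127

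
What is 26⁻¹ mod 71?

41

26·41 = 1066 = 15·71 + 1, so 26⁻¹ ≡ 41 (mod 71).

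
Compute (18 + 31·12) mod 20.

31·12 = 372.
372 mod 20 = 12 (since 18·20 = 360).
(18 + 12) mod 20 = 10.

10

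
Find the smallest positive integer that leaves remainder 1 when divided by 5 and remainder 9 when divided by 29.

x ≡ 1 (mod 5) gives x ∈ {1, 6, 11, 16, 21, 26, 31, 36, …}.
The first of these with x mod 29 = 9 is 96.

96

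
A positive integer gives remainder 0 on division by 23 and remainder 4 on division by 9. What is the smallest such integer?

x ≡ 4 (mod 9) gives x ∈ {4, 13, 22, 31, 40, 49, 58, 67, …}.
The first of these with x mod 23 = 0 is 184.

184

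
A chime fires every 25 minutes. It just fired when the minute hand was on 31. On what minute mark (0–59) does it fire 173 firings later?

173·25 = 4325.
Dividing 4325 by 60 gives quotient 72 and remainder 5.
(31 + 5) mod 60 = 36.

36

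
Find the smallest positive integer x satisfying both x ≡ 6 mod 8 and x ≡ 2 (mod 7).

30

x ≡ 2 (mod 7) gives x ∈ {2, 9, 16, 23, 30}.
The first of these with x mod 8 = 6 is 30.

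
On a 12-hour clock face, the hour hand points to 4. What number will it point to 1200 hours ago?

1200 = 100·12 + 0, so 1200 mod 12 = 0.
4 − 0 → 4 on a 12-hour dial.

4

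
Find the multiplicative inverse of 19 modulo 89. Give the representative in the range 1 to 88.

89 = 4·19 + 13
19 = 1·13 + 6
13 = 2·6 + 1
6 = 6·1 + 0
Back-substituting gives 19·75 ≡ 1 (mod 89).

75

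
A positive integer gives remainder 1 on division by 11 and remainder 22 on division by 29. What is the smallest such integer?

254

x ≡ 1 (mod 11) gives x ∈ {1, 12, 23, 34, 45, 56, 67, 78, …}.
The first of these with x mod 29 = 22 is 254.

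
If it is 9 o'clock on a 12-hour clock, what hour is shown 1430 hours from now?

Dividing 1430 by 12 gives quotient 119 and remainder 2.
9 + 2 → 11 on a 12-hour dial.

11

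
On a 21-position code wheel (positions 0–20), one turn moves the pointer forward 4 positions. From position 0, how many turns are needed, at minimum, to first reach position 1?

16

21 = 5·4 + 1
4 = 4·1 + 0
Back-substituting gives 4·16 ≡ 1 (mod 21).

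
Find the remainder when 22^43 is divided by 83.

Square-and-reduce mod 83: 22^1≡22, 22^2≡69, 22^4≡30, 22^8≡70, 22^16≡3, 22^32≡9.
43 = 1 + 2 + 8 + 32, so 22^43 ≡ 22·69·70·9 ≡ 14 (mod 83).

14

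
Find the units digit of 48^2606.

Powers of 8 mod 10 repeat with period 4: 8, 4, 2, 6.
2606 mod 4 = 2, so the last digit matches 8^2 = 4.

4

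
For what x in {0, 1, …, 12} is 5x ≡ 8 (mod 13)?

12

The inverse of 5 mod 13 is 8 (since 5·8 = 40 ≡ 1).
Multiplying both sides by 8: x ≡ 8·8 = 64 ≡ 12 (mod 13).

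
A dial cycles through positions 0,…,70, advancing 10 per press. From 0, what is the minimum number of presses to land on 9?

8

The inverse of 10 mod 71 is 64 (since 10·64 = 640 ≡ 1).
So x ≡ 64·9 = 576 ≡ 8 (mod 71).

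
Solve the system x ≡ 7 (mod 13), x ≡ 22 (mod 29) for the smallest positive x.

x ≡ 7 (mod 13) gives x ∈ {7, 20, 33, 46, 59, 72, 85, 98, …}.
The first of these with x mod 29 = 22 is 254.

254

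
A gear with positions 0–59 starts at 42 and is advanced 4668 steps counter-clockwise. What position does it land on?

54

Dividing 4668 by 60 gives quotient 77 and remainder 48.
(42 − 48) mod 60 = 54.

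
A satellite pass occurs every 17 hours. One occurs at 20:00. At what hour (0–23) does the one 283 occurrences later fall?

283·17 = 4811.
4811 − 200·24 = 11, so 4811 ≡ 11 (mod 24).
(20 + 11) mod 24 = 7.

7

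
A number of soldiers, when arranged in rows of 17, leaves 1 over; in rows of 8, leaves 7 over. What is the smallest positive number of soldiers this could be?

x ≡ 7 (mod 8) gives x ∈ {7, 15, 23, 31, 39, 47, 55, 63, …}.
The first of these with x mod 17 = 1 is 103.

103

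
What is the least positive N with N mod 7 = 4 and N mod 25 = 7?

x ≡ 4 (mod 7) gives x ∈ {4, 11, 18, 25, 32}.
The first of these with x mod 25 = 7 is 32.

32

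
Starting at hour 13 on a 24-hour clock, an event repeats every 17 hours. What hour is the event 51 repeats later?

51·17 = 867.
867 = 36·24 + 3, so 867 mod 24 = 3.
(13 + 3) mod 24 = 16.

16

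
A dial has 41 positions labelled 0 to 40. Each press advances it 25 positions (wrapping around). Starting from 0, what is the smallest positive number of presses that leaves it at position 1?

23

25·23 = 575 = 14·41 + 1, so 25⁻¹ ≡ 23 (mod 41).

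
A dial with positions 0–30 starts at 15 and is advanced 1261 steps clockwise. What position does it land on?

5

1261 mod 31 = 21 (since 40·31 = 1240).
(15 + 21) mod 31 = 5.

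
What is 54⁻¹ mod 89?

61

89 = 1·54 + 35
54 = 1·35 + 19
35 = 1·19 + 16
19 = 1·16 + 3
16 = 5·3 + 1
3 = 3·1 + 0
Back-substituting gives 54·61 ≡ 1 (mod 89).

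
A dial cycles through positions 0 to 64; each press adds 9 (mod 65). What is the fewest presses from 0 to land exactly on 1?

9·29 = 261 = 4·65 + 1, so 9⁻¹ ≡ 29 (mod 65).

29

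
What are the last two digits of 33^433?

Square-and-reduce mod 100: 33^1≡33, 33^2≡89, 33^4≡21, 33^8≡41, 33^16≡81, 33^32≡61, 33^64≡21, 33^128≡41, 33^256≡81.
Since 433 = 1 + 16 + 32 + 128 + 256 in binary, 33^433 ≡ 33·81·61·41·81 ≡ 13 (mod 100).

13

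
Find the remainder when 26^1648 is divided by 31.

Successive squares of 26 mod 31: 26^1≡26, 26^2≡25, 26^4≡5, 26^8≡25, 26^16≡5, 26^32≡25, 26^64≡5, 26^128≡25, 26^256≡5, 26^512≡25, 26^1024≡5.
1648 = 16 + 32 + 64 + 512 + 1024, so 26^1648 ≡ 5·25·5·25·5 ≡ 5 (mod 31).

5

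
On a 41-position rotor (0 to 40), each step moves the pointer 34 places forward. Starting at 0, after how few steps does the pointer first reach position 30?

25

34⁻¹ ≡ 35 (mod 41) because 34·35 = 1190 = 29·41 + 1.
So x ≡ 35·30 = 1050 ≡ 25 (mod 41).
Check: 34·25 = 850 = 20·41 + 30.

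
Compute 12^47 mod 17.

10

Successive squares of 12 mod 17: 12^1≡12, 12^2≡8, 12^4≡13, 12^8≡16, 12^16≡1, 12^32≡1.
47 = 1 + 2 + 4 + 8 + 32, so 12^47 ≡ 12·8·13·16·1 ≡ 10 (mod 17).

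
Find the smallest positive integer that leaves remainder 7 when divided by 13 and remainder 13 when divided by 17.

x ≡ 7 (mod 13) gives x ∈ {7, 20, 33, 46, 59, 72, 85, 98}.
The first of these with x mod 17 = 13 is 98.

98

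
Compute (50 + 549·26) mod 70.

549·26 = 14274.
Dividing 14274 by 70 gives quotient 203 and remainder 64.
(50 + 64) mod 70 = 44.

44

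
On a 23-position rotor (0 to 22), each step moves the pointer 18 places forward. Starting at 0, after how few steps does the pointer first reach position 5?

22

The inverse of 18 mod 23 is 9 (since 18·9 = 162 ≡ 1).
So x ≡ 9·5 = 45 ≡ 22 (mod 23).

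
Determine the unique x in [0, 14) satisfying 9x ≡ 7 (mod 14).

7

9⁻¹ ≡ 11 (mod 14) because 9·11 = 99 = 7·14 + 1.
So x ≡ 11·7 = 77 ≡ 7 (mod 14).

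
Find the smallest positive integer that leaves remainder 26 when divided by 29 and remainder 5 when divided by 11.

x ≡ 5 (mod 11) gives x ∈ {5, 16, 27, 38, 49, 60, 71, 82, …}.
The first of these with x mod 29 = 26 is 258.

258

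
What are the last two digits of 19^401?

19

Square-and-reduce mod 100: 19^1≡19, 19^2≡61, 19^4≡21, 19^8≡41, 19^16≡81, 19^32≡61, 19^64≡21, 19^128≡41, 19^256≡81.
Since 401 = 1 + 16 + 128 + 256 in binary, 19^401 ≡ 19·81·41·81 ≡ 19 (mod 100).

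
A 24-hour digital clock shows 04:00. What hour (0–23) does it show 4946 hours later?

Dividing 4946 by 24 gives quotient 206 and remainder 2.
(4 + 2) mod 24 = 6.

6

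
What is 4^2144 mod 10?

Powers of 4 mod 10 repeat with period 2: 4, 6.
2144 mod 2 = 0, so the last digit matches 4^2 = 6.

6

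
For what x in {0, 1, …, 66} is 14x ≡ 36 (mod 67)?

14⁻¹ ≡ 24 (mod 67) because 14·24 = 336 = 5·67 + 1.
Multiplying both sides by 24: x ≡ 24·36 = 864 ≡ 60 (mod 67).

60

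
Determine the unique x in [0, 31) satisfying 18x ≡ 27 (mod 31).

17

18⁻¹ ≡ 19 (mod 31) because 18·19 = 342 = 11·31 + 1.
Multiplying both sides by 19: x ≡ 19·27 = 513 ≡ 17 (mod 31).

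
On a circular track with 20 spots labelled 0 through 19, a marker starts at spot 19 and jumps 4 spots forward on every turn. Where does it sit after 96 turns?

3

96·4 = 384.
384 − 19·20 = 4, so 384 ≡ 4 (mod 20).
(19 + 4) mod 20 = 3.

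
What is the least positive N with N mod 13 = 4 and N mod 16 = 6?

x ≡ 4 (mod 13) gives x ∈ {4, 17, 30, 43, 56, 69, 82, 95, …}.
The first of these with x mod 16 = 6 is 134.

134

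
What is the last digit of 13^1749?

3

The units digit of 13^n cycles with period 4: 3, 9, 7, 1, …
1749 mod 4 = 1, so the last digit matches 3^1 = 3.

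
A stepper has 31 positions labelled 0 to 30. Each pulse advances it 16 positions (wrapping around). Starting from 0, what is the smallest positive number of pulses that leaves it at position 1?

2

16·2 = 32 = 1·31 + 1, so 16⁻¹ ≡ 2 (mod 31).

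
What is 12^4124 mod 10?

6

Last digits of 2^n: 2, 4, 8, 6 (period 4).
4124 mod 4 = 0, so the last digit matches 2^4 = 6.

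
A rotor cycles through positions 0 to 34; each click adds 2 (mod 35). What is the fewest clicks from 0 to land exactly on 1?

35 = 17·2 + 1
2 = 2·1 + 0
Back-substituting gives 2·18 ≡ 1 (mod 35).

18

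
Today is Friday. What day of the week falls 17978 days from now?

Sunday

17978 mod 7 = 2 (since 2568·7 = 17976).
Friday + 2 days → Sunday.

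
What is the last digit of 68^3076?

The units digit of 68^n cycles with period 4: 8, 4, 2, 6, …
3076 mod 4 = 0, so the last digit matches 8^4 = 6.

6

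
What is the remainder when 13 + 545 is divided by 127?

Dividing 545 by 127 gives quotient 4 and remainder 37.
(13 + 37) mod 127 = 50.

50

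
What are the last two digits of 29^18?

Square-and-reduce mod 100: 29^1≡29, 29^2≡41, 29^4≡81, 29^8≡61, 29^16≡21.
18 = 2 + 16, so 29^18 ≡ 41·21 ≡ 61 (mod 100).

61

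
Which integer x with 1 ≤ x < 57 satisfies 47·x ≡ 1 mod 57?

17

57 = 1·47 + 10
47 = 4·10 + 7
10 = 1·7 + 3
7 = 2·3 + 1
3 = 3·1 + 0
Back-substituting gives 47·17 ≡ 1 (mod 57).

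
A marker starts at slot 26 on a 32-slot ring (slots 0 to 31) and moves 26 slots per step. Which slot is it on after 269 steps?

12

269·26 = 6994.
6994 = 218·32 + 18, so 6994 mod 32 = 18.
(26 + 18) mod 32 = 12.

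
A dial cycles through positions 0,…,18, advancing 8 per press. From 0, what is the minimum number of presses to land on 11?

18

The inverse of 8 mod 19 is 12 (since 8·12 = 96 ≡ 1).
So x ≡ 12·11 = 132 ≡ 18 (mod 19).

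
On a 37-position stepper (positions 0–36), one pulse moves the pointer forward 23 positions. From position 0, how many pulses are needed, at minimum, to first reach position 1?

37 = 1·23 + 14
23 = 1·14 + 9
14 = 1·9 + 5
9 = 1·5 + 4
5 = 1·4 + 1
4 = 4·1 + 0
Back-substituting gives 23·29 ≡ 1 (mod 37).

29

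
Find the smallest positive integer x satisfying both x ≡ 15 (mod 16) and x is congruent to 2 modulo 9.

47

Since 9·9 ≡ 1 (mod 16), take x = 2 + 9·((15−2)·9 mod 16) = 2 + 9·5 = 47.
Check: 47 mod 16 = 15, 47 mod 9 = 2.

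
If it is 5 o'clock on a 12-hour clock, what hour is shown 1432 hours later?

9

Dividing 1432 by 12 gives quotient 119 and remainder 4.
5 + 4 → 9 on a 12-hour dial.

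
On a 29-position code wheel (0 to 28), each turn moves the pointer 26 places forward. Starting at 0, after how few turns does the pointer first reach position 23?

26⁻¹ ≡ 19 (mod 29) because 26·19 = 494 = 17·29 + 1.
Multiplying both sides by 19: x ≡ 19·23 = 437 ≡ 2 (mod 29).
Check: 26·2 = 52 = 1·29 + 23.

2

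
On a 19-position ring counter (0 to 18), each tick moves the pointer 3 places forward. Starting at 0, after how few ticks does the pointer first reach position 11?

The inverse of 3 mod 19 is 13 (since 3·13 = 39 ≡ 1).
Multiplying both sides by 13: x ≡ 13·11 = 143 ≡ 10 (mod 19).

10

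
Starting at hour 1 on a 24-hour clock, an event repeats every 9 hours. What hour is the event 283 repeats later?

283·9 = 2547.
2547 = 106·24 + 3, so 2547 mod 24 = 3.
(1 + 3) mod 24 = 4.

4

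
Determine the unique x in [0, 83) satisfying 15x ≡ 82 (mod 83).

15⁻¹ ≡ 72 (mod 83) because 15·72 = 1080 = 13·83 + 1.
So x ≡ 72·82 = 5904 ≡ 11 (mod 83).

11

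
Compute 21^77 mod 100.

41

Successive squares of 21 mod 100: 21^1≡21, 21^2≡41, 21^4≡81, 21^8≡61, 21^16≡21, 21^32≡41, 21^64≡81.
77 = 1 + 4 + 8 + 64, so 21^77 ≡ 21·81·61·81 ≡ 41 (mod 100).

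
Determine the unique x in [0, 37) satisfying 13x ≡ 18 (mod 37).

The inverse of 13 mod 37 is 20 (since 13·20 = 260 ≡ 1).
So x ≡ 20·18 = 360 ≡ 27 (mod 37).

27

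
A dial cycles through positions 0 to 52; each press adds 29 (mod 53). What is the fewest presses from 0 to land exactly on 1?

53 = 1·29 + 24
29 = 1·24 + 5
24 = 4·5 + 4
5 = 1·4 + 1
4 = 4·1 + 0
Back-substituting gives 29·11 ≡ 1 (mod 53).

11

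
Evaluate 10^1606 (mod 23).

1

Successive squares of 10 mod 23: 10^1≡10, 10^2≡8, 10^4≡18, 10^8≡2, 10^16≡4, 10^32≡16, 10^64≡3, 10^128≡9, 10^256≡12, 10^512≡6, 10^1024≡13.
Since 1606 = 2 + 4 + 64 + 512 + 1024 in binary, 10^1606 ≡ 8·18·3·6·13 ≡ 1 (mod 23).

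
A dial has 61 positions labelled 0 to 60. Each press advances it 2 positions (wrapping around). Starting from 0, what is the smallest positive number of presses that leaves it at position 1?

2·31 = 62 = 1·61 + 1, so 2⁻¹ ≡ 31 (mod 61).

31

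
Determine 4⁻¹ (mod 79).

20

79 = 19·4 + 3
4 = 1·3 + 1
3 = 3·1 + 0
Back-substituting gives 4·20 ≡ 1 (mod 79).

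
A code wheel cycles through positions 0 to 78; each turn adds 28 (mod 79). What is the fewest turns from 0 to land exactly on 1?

48

79 = 2·28 + 23
28 = 1·23 + 5
23 = 4·5 + 3
5 = 1·3 + 2
3 = 1·2 + 1
2 = 2·1 + 0
Back-substituting gives 28·48 ≡ 1 (mod 79).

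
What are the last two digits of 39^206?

Square-and-reduce mod 100: 39^1≡39, 39^2≡21, 39^4≡41, 39^8≡81, 39^16≡61, 39^32≡21, 39^64≡41, 39^128≡81.
Since 206 = 2 + 4 + 8 + 64 + 128 in binary, 39^206 ≡ 21·41·81·41·81 ≡ 61 (mod 100).

61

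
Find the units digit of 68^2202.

Powers of 8 mod 10 repeat with period 4: 8, 4, 2, 6.
2202 mod 4 = 2, so the last digit matches 8^2 = 4.

4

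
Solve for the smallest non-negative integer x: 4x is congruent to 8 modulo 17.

4⁻¹ ≡ 13 (mod 17) because 4·13 = 52 = 3·17 + 1.
Multiplying both sides by 13: x ≡ 13·8 = 104 ≡ 2 (mod 17).

2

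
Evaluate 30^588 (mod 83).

64

Successive squares of 30 mod 83: 30^1≡30, 30^2≡70, 30^4≡3, 30^8≡9, 30^16≡81, 30^32≡4, 30^64≡16, 30^128≡7, 30^256≡49, 30^512≡77.
588 = 4 + 8 + 64 + 512, so 30^588 ≡ 3·9·16·77 ≡ 64 (mod 83).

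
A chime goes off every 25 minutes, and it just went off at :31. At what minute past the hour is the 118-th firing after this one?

118·25 = 2950.
2950 = 49·60 + 10, so 2950 mod 60 = 10.
(31 + 10) mod 60 = 41.

41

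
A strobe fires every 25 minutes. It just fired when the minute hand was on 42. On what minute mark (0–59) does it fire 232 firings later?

232·25 = 5800.
5800 mod 60 = 40 (since 96·60 = 5760).
(42 + 40) mod 60 = 22.

22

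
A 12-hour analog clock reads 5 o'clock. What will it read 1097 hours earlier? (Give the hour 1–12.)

1097 mod 12 = 5 (since 91·12 = 1092).
5 − 5 → 12 on a 12-hour dial.

12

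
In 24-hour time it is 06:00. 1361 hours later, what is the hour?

23

1361 mod 24 = 17 (since 56·24 = 1344).
(6 + 17) mod 24 = 23.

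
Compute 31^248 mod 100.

41

Successive squares of 31 mod 100: 31^1≡31, 31^2≡61, 31^4≡21, 31^8≡41, 31^16≡81, 31^32≡61, 31^64≡21, 31^128≡41.
248 = 8 + 16 + 32 + 64 + 128, so 31^248 ≡ 41·81·61·21·41 ≡ 41 (mod 100).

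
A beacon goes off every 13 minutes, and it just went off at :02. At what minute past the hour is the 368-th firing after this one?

46

368·13 = 4784.
4784 = 79·60 + 44, so 4784 mod 60 = 44.
(2 + 44) mod 60 = 46.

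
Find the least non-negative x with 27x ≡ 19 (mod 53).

The inverse of 27 mod 53 is 2 (since 27·2 = 54 ≡ 1).
So x ≡ 2·19 = 38 ≡ 38 (mod 53).
Check: 27·38 = 1026 = 19·53 + 19.

38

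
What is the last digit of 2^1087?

8

The units digit of 2^n cycles with period 4: 2, 4, 8, 6, …
1087 leaves remainder 3 on division by 4, so 2^1087 ends in 8.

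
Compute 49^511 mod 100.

Square-and-reduce mod 100: 49^1≡49, 49^2≡1, 49^4≡1, 49^8≡1, 49^16≡1, 49^32≡1, 49^64≡1, 49^128≡1, 49^256≡1.
Since 511 = 1 + 2 + 4 + 8 + 16 + 32 + 64 + 128 + 256 in binary, 49^511 ≡ 49·1·1·1·1·1·1·1·1 ≡ 49 (mod 100).

49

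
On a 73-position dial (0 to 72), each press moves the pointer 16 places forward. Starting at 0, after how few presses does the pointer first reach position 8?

37

The inverse of 16 mod 73 is 32 (since 16·32 = 512 ≡ 1).
Multiplying both sides by 32: x ≡ 32·8 = 256 ≡ 37 (mod 73).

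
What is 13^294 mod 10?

9

The units digit of 13^n cycles with period 4: 3, 9, 7, 1, …
294 mod 4 = 2, so the last digit matches 3^2 = 9.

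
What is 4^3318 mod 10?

6

The units digit of 4^n cycles with period 2: 4, 6, …
3318 leaves remainder 0 on division by 2, so 4^3318 ends in 6.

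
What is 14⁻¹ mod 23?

14·5 = 70 = 3·23 + 1, so 14⁻¹ ≡ 5 (mod 23).

5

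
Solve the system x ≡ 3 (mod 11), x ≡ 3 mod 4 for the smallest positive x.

3

x ≡ 3 (mod 4) gives x ∈ {3}.
The first of these with x mod 11 = 3 is 3.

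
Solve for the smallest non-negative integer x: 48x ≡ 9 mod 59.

26

The inverse of 48 mod 59 is 16 (since 48·16 = 768 ≡ 1).
So x ≡ 16·9 = 144 ≡ 26 (mod 59).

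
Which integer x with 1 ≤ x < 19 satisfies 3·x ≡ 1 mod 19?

13

3·13 = 39 = 2·19 + 1, so 3⁻¹ ≡ 13 (mod 19).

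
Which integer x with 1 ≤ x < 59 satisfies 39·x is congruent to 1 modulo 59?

56

59 = 1·39 + 20
39 = 1·20 + 19
20 = 1·19 + 1
19 = 19·1 + 0
Back-substituting gives 39·56 ≡ 1 (mod 59).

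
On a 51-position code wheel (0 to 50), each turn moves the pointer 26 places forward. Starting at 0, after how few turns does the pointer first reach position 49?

26⁻¹ ≡ 2 (mod 51) because 26·2 = 52 = 1·51 + 1.
Multiplying both sides by 2: x ≡ 2·49 = 98 ≡ 47 (mod 51).

47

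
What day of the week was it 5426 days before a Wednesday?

5426 mod 7 = 1 (since 775·7 = 5425).
Wednesday − 1 day → Tuesday.

Tuesday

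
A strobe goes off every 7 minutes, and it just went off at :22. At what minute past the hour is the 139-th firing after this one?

139·7 = 973.
Dividing 973 by 60 gives quotient 16 and remainder 13.
(22 + 13) mod 60 = 35.

35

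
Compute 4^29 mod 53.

By repeated squaring mod 53: 4^1≡4, 4^2≡16, 4^4≡44, 4^8≡28, 4^16≡42.
Since 29 = 1 + 4 + 8 + 16 in binary, 4^29 ≡ 4·44·28·42 ≡ 11 (mod 53).

11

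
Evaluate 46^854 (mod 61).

Square-and-reduce mod 61: 46^1≡46, 46^2≡42, 46^4≡56, 46^8≡25, 46^16≡15, 46^32≡42, 46^64≡56, 46^128≡25, 46^256≡15, 46^512≡42.
854 = 2 + 4 + 16 + 64 + 256 + 512, so 46^854 ≡ 42·56·15·56·15·42 ≡ 57 (mod 61).

57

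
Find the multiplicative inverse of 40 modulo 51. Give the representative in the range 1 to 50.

37

51 = 1·40 + 11
40 = 3·11 + 7
11 = 1·7 + 4
7 = 1·4 + 3
4 = 1·3 + 1
3 = 3·1 + 0
Back-substituting gives 40·37 ≡ 1 (mod 51).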